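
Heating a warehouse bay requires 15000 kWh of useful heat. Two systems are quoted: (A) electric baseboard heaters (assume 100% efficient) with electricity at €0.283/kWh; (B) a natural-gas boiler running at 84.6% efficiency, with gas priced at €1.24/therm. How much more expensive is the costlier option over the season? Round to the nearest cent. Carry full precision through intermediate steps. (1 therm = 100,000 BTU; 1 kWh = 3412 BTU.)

€3494.84

Heat load = 15000 kWh × 3412 = 51,180,000 BTU
Gas: input = 51,180,000 / 0.846 = 60,496,454 BTU = 605 therm → 605 × €1.24 = €750.16
Electric: 51,180,000 BTU / 3412 = 15,000 kWh → × €0.283 = €4,245.00
Difference = |€750.16 − €4,245.00| = €3,494.84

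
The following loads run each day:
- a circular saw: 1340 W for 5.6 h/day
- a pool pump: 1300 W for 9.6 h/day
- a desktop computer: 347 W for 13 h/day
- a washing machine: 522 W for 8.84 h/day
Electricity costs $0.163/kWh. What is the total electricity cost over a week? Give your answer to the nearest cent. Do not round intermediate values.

$33.21

circular saw: 1340 W × 5.6 h × 7 d = 52,528 Wh = 52.53 kWh
pool pump: 1300 W × 9.6 h × 7 d = 87,360 Wh = 87.36 kWh
desktop computer: 347 W × 13 h × 7 d = 31,577 Wh = 31.58 kWh
washing machine: 522 W × 8.84 h × 7 d = 32,301 Wh = 32.3 kWh
Total energy = 52.53 + 87.36 + 31.58 + 32.3 = 203.8 kWh
Cost = 203.8 kWh × $0.163 = $33.21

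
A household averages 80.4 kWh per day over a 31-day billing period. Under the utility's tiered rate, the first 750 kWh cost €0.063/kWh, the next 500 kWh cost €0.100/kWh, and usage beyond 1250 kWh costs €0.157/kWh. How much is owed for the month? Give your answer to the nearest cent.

Usage = 80.4 kWh/day × 31 days = 2492.4 kWh
First 750 kWh × €0.063 = €47.25
Next 500 kWh × €0.100 = €50.00
Remaining 1242.4 kWh × €0.157 = €195.06
Total = €292.31

€292.31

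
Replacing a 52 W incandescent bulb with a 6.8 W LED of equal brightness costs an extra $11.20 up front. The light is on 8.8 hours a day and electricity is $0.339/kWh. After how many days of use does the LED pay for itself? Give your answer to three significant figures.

83.1 days

Power saved = 52 − 6.8 = 45.2 W
Daily energy saved = 45.2 W × 8.8 h = 397.8 Wh = 0.39776 kWh
Daily savings = 0.39776 × $0.339 = $0.1348
Payback = $11.20 / $0.1348 per day = 83.06 days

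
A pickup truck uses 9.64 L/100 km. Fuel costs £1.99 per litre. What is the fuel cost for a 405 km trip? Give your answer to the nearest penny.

£77.69

Fuel = 9.64 L/100 km × 405 km / 100 = 39.04 L
Cost = 39.04 L × £1.99/L = £77.69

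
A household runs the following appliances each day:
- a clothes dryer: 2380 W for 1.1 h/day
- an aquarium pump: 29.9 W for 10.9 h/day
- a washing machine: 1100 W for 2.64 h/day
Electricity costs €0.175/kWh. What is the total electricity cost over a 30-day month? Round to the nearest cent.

clothes dryer: 2380 W × 1.1 h × 30 d = 78,540 Wh = 78.54 kWh
aquarium pump: 29.9 W × 10.9 h × 30 d = 9,777 Wh = 9.777 kWh
washing machine: 1100 W × 2.64 h × 30 d = 87,120 Wh = 87.12 kWh
Total energy = 78.54 + 9.777 + 87.12 = 175.4 kWh
Cost = 175.4 kWh × €0.175 = €30.70

€30.70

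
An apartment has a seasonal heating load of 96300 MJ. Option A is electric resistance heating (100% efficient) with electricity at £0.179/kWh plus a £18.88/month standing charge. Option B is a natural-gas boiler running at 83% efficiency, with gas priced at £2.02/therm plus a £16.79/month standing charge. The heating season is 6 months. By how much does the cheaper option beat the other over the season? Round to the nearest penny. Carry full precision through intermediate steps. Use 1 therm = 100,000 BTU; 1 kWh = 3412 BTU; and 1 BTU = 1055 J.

£2579.74

Heat load = 96300 MJ = 96,300,000,000 J / 1055 = 91,279,621 BTU
Gas: input = 91,279,621 / 0.83 = 109,975,447 BTU = 1,100 therm → 1,100 × £2.02 = £2,221.50; + 6 × £16.79 standing = £2,322.24
Electric: 91,279,621 BTU / 3412 = 26,750 kWh → × £0.179 = £4,788.70; + 6 × £18.88 standing = £4,901.98
Difference = |£2,322.24 − £4,901.98| = £2,579.74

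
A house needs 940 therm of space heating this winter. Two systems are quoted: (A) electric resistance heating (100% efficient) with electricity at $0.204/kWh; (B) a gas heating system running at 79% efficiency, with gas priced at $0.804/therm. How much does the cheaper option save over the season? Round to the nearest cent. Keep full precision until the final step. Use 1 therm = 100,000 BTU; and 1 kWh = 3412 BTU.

Heat load = 940 therm × 100,000 = 94,000,000 BTU
Gas: input = 94,000,000 / 0.79 = 118,987,342 BTU = 1,190 therm → 1,190 × $0.804 = $956.66
Electric: 94,000,000 BTU / 3412 = 27,550 kWh → × $0.204 = $5,620.16
Difference = |$956.66 − $5,620.16| = $4,663.51

$4663.51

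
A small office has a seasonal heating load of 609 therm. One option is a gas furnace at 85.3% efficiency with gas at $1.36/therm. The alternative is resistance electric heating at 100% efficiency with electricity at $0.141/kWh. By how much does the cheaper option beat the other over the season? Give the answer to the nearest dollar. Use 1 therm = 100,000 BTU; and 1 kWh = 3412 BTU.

Heat load = 609 therm × 100,000 = 60,900,000 BTU
Gas: input = 60,900,000 / 0.853 = 71,395,076 BTU = 714 therm → 714 × $1.36 = $970.97
Electric: 60,900,000 BTU / 3412 = 17,850 kWh → × $0.141 = $2,516.68
Difference = |$970.97 − $2,516.68| = $1,545.70 ≈ $1546

$1546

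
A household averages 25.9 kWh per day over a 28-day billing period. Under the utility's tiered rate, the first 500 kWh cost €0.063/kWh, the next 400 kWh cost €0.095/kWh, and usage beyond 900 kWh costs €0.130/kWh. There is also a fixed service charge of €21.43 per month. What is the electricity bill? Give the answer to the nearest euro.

€74

Usage = 25.9 kWh/day × 28 days = 725.2 kWh
First 500 kWh × €0.063 = €31.50
Next 225.2 kWh × €0.095 = €21.39
Remaining tier: 0 kWh (not reached)
Energy charge = €52.89; + service €21.43 = €74.32 ≈ €74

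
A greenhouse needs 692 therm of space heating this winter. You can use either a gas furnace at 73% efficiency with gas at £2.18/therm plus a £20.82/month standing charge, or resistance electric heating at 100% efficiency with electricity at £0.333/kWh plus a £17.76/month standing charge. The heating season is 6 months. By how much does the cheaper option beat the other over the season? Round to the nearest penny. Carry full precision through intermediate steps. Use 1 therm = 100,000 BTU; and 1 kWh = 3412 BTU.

£4668.81

Heat load = 692 therm × 100,000 = 69,200,000 BTU
Gas: input = 69,200,000 / 0.730 = 94,794,521 BTU = 947.9 therm → 947.9 × £2.18 = £2,066.52; + 6 × £20.82 standing = £2,191.44
Electric: 69,200,000 BTU / 3412 = 20,280 kWh → × £0.333 = £6,753.69; + 6 × £17.76 standing = £6,860.25
Difference = |£2,191.44 − £6,860.25| = £4,668.81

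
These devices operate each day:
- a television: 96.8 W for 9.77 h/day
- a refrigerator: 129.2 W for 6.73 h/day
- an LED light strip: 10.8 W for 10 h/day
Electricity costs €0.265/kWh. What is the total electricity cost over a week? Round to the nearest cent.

€3.57

television: 96.8 W × 9.77 h × 7 d = 6,620 Wh = 6.62 kWh
refrigerator: 129.2 W × 6.73 h × 7 d = 6,087 Wh = 6.087 kWh
LED light strip: 10.8 W × 10 h × 7 d = 756 Wh = 0.756 kWh
Total energy = 6.62 + 6.087 + 0.756 = 13.46 kWh
Cost = 13.46 kWh × €0.265 = €3.57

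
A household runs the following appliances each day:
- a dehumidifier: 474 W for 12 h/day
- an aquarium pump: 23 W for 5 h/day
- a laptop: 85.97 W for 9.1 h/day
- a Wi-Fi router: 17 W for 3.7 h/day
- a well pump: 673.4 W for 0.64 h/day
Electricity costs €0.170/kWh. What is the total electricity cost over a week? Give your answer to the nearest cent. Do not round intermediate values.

dehumidifier: 474 W × 12 h × 7 d = 39,816 Wh = 39.82 kWh
aquarium pump: 23 W × 5 h × 7 d = 805 Wh = 0.805 kWh
laptop: 85.97 W × 9.1 h × 7 d = 5,476 Wh = 5.476 kWh
Wi-Fi router: 17 W × 3.7 h × 7 d = 440 Wh = 0.4403 kWh
well pump: 673.4 W × 0.64 h × 7 d = 3,017 Wh = 3.017 kWh
Total energy = 39.82 + 0.805 + 5.476 + 0.4403 + 3.017 = 49.55 kWh
Cost = 49.55 kWh × €0.170 = €8.42

€8.42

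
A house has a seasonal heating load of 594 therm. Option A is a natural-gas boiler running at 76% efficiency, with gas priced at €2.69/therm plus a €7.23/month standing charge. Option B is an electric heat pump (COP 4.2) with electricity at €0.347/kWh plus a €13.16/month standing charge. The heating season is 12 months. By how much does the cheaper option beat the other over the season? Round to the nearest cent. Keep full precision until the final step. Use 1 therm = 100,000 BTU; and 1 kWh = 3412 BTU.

Heat load = 594 therm × 100,000 = 59,400,000 BTU
Gas: input = 59,400,000 / 0.76 = 78,157,895 BTU = 781.6 therm → 781.6 × €2.69 = €2,102.45; + 12 × €7.23 standing = €2,189.21
Heat pump: 59,400,000 BTU / 3412 = 17,410 kWh heat; / 4.2 = 4,145 kWh in → × €0.347 = €1,438.33; + 12 × €13.16 standing = €1,596.25
Difference = |€2,189.21 − €1,596.25| = €592.96

€592.96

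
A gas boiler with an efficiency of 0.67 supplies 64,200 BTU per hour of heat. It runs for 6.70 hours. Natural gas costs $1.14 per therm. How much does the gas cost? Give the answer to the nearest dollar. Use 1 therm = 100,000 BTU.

Heat delivered = 64,200 BTU/h × 6.70 h = 430,140 BTU
Gas input = 430,140 / 0.67 = 642,000 BTU
= 642,000 / 100,000 = 6.42 therm
Cost = 6.42 × $1.14/therm = $7.32 ≈ $7

$7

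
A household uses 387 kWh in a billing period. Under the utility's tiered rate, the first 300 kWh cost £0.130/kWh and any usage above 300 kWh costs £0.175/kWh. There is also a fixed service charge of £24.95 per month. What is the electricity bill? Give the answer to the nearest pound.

£79

First 300 kWh × £0.130 = £39.00
Remaining 87 kWh × £0.175 = £15.22
Energy charge = £54.23; + service £24.95 = £79.17 ≈ £79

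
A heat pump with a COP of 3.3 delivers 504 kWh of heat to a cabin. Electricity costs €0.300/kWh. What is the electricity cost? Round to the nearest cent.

€45.82

Electrical input = 504 kWh / 3.3 = 152.7 kWh
Cost = 152.7 × €0.300/kWh = €45.82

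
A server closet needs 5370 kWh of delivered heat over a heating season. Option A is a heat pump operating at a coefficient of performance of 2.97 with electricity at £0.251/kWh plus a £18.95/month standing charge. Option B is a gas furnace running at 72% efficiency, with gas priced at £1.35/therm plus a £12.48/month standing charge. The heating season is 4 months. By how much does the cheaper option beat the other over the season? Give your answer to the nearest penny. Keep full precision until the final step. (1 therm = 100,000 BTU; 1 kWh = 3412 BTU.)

Heat load = 5370 kWh × 3412 = 18,322,440 BTU
Gas: input = 18,322,440 / 0.72 = 25,447,833 BTU = 254.5 therm → 254.5 × £1.35 = £343.55; + 4 × £12.48 standing = £393.47
Heat pump: 18,322,440 BTU / 3412 = 5,370 kWh heat; / 2.97 = 1,808 kWh in → × £0.251 = £453.83; + 4 × £18.95 standing = £529.63
Difference = |£393.47 − £529.63| = £136.16

£136.16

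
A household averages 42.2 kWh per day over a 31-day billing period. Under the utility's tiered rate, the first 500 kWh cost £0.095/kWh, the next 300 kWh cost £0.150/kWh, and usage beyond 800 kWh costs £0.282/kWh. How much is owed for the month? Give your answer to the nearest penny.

£235.81

Usage = 42.2 kWh/day × 31 days = 1308.2 kWh
First 500 kWh × £0.095 = £47.50
Next 300 kWh × £0.150 = £45.00
Remaining 508.2 kWh × £0.282 = £143.31
Total = £235.81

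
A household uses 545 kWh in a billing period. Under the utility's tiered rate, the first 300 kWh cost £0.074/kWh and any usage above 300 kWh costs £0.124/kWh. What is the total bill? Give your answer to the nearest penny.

First 300 kWh × £0.074 = £22.20
Remaining 245 kWh × £0.124 = £30.38
Total = £52.58

£52.58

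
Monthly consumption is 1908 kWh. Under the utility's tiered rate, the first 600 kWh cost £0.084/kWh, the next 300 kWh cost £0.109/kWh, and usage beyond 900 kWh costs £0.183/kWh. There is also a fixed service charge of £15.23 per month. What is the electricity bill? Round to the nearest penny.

First 600 kWh × £0.084 = £50.40
Next 300 kWh × £0.109 = £32.70
Remaining 1008 kWh × £0.183 = £184.46
Energy charge = £267.56; + service £15.23 = £282.79

£282.79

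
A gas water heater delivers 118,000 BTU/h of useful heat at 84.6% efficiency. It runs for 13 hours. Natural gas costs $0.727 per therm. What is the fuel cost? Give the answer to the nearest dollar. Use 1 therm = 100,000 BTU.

Heat delivered = 118,000 BTU/h × 13 h = 1,534,000 BTU
Gas input = 1,534,000 / 0.846 = 1,813,239 BTU
= 1,813,239 / 100,000 = 18.13 therm
Cost = 18.13 × $0.727/therm = $13.18 ≈ $13

$13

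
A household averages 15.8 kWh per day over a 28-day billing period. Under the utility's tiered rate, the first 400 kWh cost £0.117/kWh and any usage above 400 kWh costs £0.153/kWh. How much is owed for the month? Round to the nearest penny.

Usage = 15.8 kWh/day × 28 days = 442.4 kWh
First 400 kWh × £0.117 = £46.80
Remaining 42.4 kWh × £0.153 = £6.49
Total = £53.29

£53.29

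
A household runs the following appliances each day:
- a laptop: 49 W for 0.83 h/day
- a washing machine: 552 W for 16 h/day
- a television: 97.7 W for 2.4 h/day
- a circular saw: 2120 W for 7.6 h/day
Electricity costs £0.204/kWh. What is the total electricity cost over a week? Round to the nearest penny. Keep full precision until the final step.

£36.01

laptop: 49 W × 0.83 h × 7 d = 285 Wh = 0.2847 kWh
washing machine: 552 W × 16 h × 7 d = 61,824 Wh = 61.82 kWh
television: 97.7 W × 2.4 h × 7 d = 1,641 Wh = 1.641 kWh
circular saw: 2120 W × 7.6 h × 7 d = 112,784 Wh = 112.8 kWh
Total energy = 0.2847 + 61.82 + 1.641 + 112.8 = 176.5 kWh
Cost = 176.5 kWh × £0.204 = £36.01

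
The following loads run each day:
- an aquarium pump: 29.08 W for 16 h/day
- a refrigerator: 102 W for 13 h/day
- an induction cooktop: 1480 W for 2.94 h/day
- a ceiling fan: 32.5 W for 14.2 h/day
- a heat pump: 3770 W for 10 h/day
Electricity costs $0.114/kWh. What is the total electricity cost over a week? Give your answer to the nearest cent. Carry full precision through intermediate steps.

aquarium pump: 29.08 W × 16 h × 7 d = 3,257 Wh = 3.257 kWh
refrigerator: 102 W × 13 h × 7 d = 9,282 Wh = 9.282 kWh
induction cooktop: 1480 W × 2.94 h × 7 d = 30,458 Wh = 30.46 kWh
ceiling fan: 32.5 W × 14.2 h × 7 d = 3,230 Wh = 3.231 kWh
heat pump: 3770 W × 10 h × 7 d = 263,900 Wh = 263.9 kWh
Total energy = 3.257 + 9.282 + 30.46 + 3.231 + 263.9 = 310.1 kWh
Cost = 310.1 kWh × $0.114 = $35.35

$35.35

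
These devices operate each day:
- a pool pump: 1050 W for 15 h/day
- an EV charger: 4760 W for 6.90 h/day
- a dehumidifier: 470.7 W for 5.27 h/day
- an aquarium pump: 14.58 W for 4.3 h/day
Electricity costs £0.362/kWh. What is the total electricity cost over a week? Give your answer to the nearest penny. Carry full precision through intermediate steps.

pool pump: 1050 W × 15 h × 7 d = 110,250 Wh = 110.2 kWh
EV charger: 4760 W × 6.90 h × 7 d = 229,908 Wh = 229.9 kWh
dehumidifier: 470.7 W × 5.27 h × 7 d = 17,364 Wh = 17.36 kWh
aquarium pump: 14.58 W × 4.3 h × 7 d = 439 Wh = 0.4389 kWh
Total energy = 110.2 + 229.9 + 17.36 + 0.4389 = 358 kWh
Cost = 358 kWh × £0.362 = £129.58

£129.58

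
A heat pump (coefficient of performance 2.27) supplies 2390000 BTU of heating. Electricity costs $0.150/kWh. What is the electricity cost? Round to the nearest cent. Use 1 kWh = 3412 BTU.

$46.29

Heat delivered = 2,390,000 BTU / 3412 = 700.5 kWh
Electrical input = 700.5 kWh / 2.27 = 308.6 kWh
Cost = 308.6 × $0.150/kWh = $46.29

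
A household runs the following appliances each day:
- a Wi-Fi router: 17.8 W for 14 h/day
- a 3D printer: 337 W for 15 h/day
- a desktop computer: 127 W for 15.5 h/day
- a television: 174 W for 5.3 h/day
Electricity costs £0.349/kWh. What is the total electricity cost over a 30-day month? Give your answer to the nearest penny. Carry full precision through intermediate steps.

£85.80

Wi-Fi router: 17.8 W × 14 h × 30 d = 7,476 Wh = 7.476 kWh
3D printer: 337 W × 15 h × 30 d = 151,650 Wh = 151.7 kWh
desktop computer: 127 W × 15.5 h × 30 d = 59,055 Wh = 59.05 kWh
television: 174 W × 5.3 h × 30 d = 27,666 Wh = 27.67 kWh
Total energy = 7.476 + 151.7 + 59.05 + 27.67 = 245.8 kWh
Cost = 245.8 kWh × £0.349 = £85.80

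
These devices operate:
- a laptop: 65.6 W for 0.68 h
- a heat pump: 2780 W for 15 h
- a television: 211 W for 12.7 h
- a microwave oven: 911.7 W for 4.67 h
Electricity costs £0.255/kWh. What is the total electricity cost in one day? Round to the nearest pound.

£12

laptop: 65.6 W × 0.68 h = 45 Wh = 0.04461 kWh
heat pump: 2780 W × 15 h = 41,700 Wh = 41.7 kWh
television: 211 W × 12.7 h = 2,680 Wh = 2.68 kWh
microwave oven: 911.7 W × 4.67 h = 4,258 Wh = 4.258 kWh
Total energy = 0.04461 + 41.7 + 2.68 + 4.258 = 48.68 kWh
Cost = 48.68 kWh × £0.255 = £12.41 ≈ £12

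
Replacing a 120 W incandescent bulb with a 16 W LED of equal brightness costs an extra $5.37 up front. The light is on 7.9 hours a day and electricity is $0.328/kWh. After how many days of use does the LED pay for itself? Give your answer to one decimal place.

19.9 days

Power saved = 120 − 16 = 104 W
Daily energy saved = 104 W × 7.9 h = 821.6 Wh = 0.8216 kWh
Daily savings = 0.8216 × $0.328 = $0.2695
Payback = $5.37 / $0.2695 per day = 19.93 days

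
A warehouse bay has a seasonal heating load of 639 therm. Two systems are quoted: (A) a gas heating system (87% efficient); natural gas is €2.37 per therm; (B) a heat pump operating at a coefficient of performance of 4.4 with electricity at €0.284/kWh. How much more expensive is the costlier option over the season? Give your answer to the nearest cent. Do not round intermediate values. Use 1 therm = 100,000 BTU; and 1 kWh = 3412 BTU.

Heat load = 639 therm × 100,000 = 63,900,000 BTU
Gas: input = 63,900,000 / 0.87 = 73,448,276 BTU = 734.5 therm → 734.5 × €2.37 = €1,740.72
Heat pump: 63,900,000 BTU / 3412 = 18,730 kWh heat; / 4.4 = 4,256 kWh in → × €0.284 = €1,208.81
Difference = |€1,740.72 − €1,208.81| = €531.92

€531.92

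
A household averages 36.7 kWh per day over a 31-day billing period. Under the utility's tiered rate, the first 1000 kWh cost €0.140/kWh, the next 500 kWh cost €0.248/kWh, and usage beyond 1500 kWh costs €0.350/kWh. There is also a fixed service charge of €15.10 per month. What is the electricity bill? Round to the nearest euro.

€189

Usage = 36.7 kWh/day × 31 days = 1137.7 kWh
First 1000 kWh × €0.140 = €140.00
Next 137.7 kWh × €0.248 = €34.15
Remaining tier: 0 kWh (not reached)
Energy charge = €174.15; + service €15.10 = €189.25 ≈ €189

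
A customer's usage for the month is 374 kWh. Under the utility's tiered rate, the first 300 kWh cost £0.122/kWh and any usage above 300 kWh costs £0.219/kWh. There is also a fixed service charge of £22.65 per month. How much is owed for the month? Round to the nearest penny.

First 300 kWh × £0.122 = £36.60
Remaining 74 kWh × £0.219 = £16.21
Energy charge = £52.81; + service £22.65 = £75.46

£75.46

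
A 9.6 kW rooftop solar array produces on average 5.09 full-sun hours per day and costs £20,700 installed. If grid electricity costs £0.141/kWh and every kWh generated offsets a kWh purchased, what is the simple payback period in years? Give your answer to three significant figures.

Daily generation = 9.6 kW × 5.09 h = 48.86 kWh
Annual generation = 48.86 × 365 = 17835 kWh
Annual savings = 17835 × £0.141 = £2,514.79
Payback = £20,700 / £2,514.79 = 8.23 years

8.23 years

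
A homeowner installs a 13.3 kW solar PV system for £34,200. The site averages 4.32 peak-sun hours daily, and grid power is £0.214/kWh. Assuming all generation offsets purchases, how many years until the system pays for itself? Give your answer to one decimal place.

Daily generation = 13.3 kW × 4.32 h = 57.46 kWh
Annual generation = 57.46 × 365 = 20971 kWh
Annual savings = 20971 × £0.214 = £4,487.89
Payback = £34,200 / £4,487.89 = 7.62 years

7.6 years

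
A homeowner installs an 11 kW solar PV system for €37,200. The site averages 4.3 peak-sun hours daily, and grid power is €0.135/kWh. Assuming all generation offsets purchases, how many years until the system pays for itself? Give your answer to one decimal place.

16.0 years

Daily generation = 11 kW × 4.3 h = 47.3 kWh
Annual generation = 47.3 × 365 = 17264 kWh
Annual savings = 17264 × €0.135 = €2,330.71
Payback = €37,200 / €2,330.71 = 16 years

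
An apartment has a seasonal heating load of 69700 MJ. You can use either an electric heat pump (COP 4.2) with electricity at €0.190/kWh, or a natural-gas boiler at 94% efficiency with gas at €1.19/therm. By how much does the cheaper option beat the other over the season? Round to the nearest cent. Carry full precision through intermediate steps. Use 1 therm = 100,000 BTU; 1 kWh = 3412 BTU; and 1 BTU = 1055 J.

Heat load = 69700 MJ = 69,700,000,000 J / 1055 = 66,066,351 BTU
Gas: input = 66,066,351 / 0.940 = 70,283,352 BTU = 702.8 therm → 702.8 × €1.19 = €836.37
Heat pump: 66,066,351 BTU / 3412 = 19,360 kWh heat; / 4.2 = 4,610 kWh in → × €0.190 = €875.94
Difference = |€836.37 − €875.94| = €39.57

€39.57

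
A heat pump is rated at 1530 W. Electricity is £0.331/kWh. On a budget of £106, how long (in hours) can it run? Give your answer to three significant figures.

209 h

Energy budget = £106 / £0.331 per kWh = 320.2 kWh = 320,242 Wh
Runtime = 320,242 Wh / 1530 W = 209.3 h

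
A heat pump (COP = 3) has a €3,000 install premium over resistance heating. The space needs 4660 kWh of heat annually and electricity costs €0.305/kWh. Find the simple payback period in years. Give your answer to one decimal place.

3.2 years

Resistance: 4660 kWh × €0.305 = €1,421.30/yr
Heat pump: 4660 / 3 = 1553 kWh in → × €0.305 = €473.77/yr
Annual savings = €947.53
Payback = €3,000 / €947.53 = 3.17 years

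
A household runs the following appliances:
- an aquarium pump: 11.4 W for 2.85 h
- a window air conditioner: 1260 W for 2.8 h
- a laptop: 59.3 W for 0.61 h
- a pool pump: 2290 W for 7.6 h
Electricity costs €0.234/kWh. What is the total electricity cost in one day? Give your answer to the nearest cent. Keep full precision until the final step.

aquarium pump: 11.4 W × 2.85 h = 32 Wh = 0.03249 kWh
window air conditioner: 1260 W × 2.8 h = 3,528 Wh = 3.528 kWh
laptop: 59.3 W × 0.61 h = 36 Wh = 0.03617 kWh
pool pump: 2290 W × 7.6 h = 17,404 Wh = 17.4 kWh
Total energy = 0.03249 + 3.528 + 0.03617 + 17.4 = 21 kWh
Cost = 21 kWh × €0.234 = €4.91

€4.91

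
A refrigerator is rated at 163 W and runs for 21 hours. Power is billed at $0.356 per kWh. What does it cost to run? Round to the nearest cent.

Energy = 163 W × 21 h = 3,423 Wh = 3.423 kWh
Cost = 3.423 kWh × $0.356/kWh = $1.22

$1.22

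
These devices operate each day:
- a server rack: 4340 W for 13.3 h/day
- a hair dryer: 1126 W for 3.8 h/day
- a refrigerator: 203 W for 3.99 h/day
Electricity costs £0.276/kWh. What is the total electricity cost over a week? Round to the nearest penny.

£121.35

server rack: 4340 W × 13.3 h × 7 d = 404,054 Wh = 404.1 kWh
hair dryer: 1126 W × 3.8 h × 7 d = 29,952 Wh = 29.95 kWh
refrigerator: 203 W × 3.99 h × 7 d = 5,670 Wh = 5.67 kWh
Total energy = 404.1 + 29.95 + 5.67 = 439.7 kWh
Cost = 439.7 kWh × £0.276 = £121.35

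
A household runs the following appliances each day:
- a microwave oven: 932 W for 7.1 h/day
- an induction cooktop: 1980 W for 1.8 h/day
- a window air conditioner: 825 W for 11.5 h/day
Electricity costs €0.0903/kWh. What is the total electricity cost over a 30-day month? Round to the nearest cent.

€53.28

microwave oven: 932 W × 7.1 h × 30 d = 198,516 Wh = 198.5 kWh
induction cooktop: 1980 W × 1.8 h × 30 d = 106,920 Wh = 106.9 kWh
window air conditioner: 825 W × 11.5 h × 30 d = 284,625 Wh = 284.6 kWh
Total energy = 198.5 + 106.9 + 284.6 = 590.1 kWh
Cost = 590.1 kWh × €0.0903 = €53.28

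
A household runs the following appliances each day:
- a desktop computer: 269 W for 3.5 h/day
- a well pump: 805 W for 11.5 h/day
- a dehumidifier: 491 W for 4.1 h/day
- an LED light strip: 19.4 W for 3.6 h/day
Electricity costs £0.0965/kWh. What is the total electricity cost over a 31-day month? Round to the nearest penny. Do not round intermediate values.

£36.74

desktop computer: 269 W × 3.5 h × 31 d = 29,186 Wh = 29.19 kWh
well pump: 805 W × 11.5 h × 31 d = 286,982 Wh = 287 kWh
dehumidifier: 491 W × 4.1 h × 31 d = 62,406 Wh = 62.41 kWh
LED light strip: 19.4 W × 3.6 h × 31 d = 2,165 Wh = 2.165 kWh
Total energy = 29.19 + 287 + 62.41 + 2.165 = 380.7 kWh
Cost = 380.7 kWh × £0.0965 = £36.74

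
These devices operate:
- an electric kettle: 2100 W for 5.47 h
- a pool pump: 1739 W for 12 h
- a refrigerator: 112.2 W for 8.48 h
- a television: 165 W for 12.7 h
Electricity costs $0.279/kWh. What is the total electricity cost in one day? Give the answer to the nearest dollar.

electric kettle: 2100 W × 5.47 h = 11,487 Wh = 11.49 kWh
pool pump: 1739 W × 12 h = 20,868 Wh = 20.87 kWh
refrigerator: 112.2 W × 8.48 h = 951 Wh = 0.9515 kWh
television: 165 W × 12.7 h = 2,096 Wh = 2.095 kWh
Total energy = 11.49 + 20.87 + 0.9515 + 2.095 = 35.4 kWh
Cost = 35.4 kWh × $0.279 = $9.88 ≈ $10

$10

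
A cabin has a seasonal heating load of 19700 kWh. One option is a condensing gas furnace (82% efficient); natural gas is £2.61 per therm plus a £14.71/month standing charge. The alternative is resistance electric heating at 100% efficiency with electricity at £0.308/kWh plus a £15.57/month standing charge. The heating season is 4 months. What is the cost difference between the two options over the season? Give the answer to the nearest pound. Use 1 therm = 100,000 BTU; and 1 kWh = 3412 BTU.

Heat load = 19700 kWh × 3412 = 67,216,400 BTU
Gas: input = 67,216,400 / 0.82 = 81,971,220 BTU = 819.7 therm → 819.7 × £2.61 = £2,139.45; + 4 × £14.71 standing = £2,198.29
Electric: 67,216,400 BTU / 3412 = 19,700 kWh → × £0.308 = £6,067.60; + 4 × £15.57 standing = £6,129.88
Difference = |£2,198.29 − £6,129.88| = £3,931.59 ≈ £3932

£3932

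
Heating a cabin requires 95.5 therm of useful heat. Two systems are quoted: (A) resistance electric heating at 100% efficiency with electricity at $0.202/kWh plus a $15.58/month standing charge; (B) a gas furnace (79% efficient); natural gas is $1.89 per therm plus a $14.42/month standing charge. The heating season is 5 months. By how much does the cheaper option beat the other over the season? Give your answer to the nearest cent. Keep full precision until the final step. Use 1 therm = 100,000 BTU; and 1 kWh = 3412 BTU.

$342.71

Heat load = 95.5 therm × 100,000 = 9,550,000 BTU
Gas: input = 9,550,000 / 0.790 = 12,088,608 BTU = 120.9 therm → 120.9 × $1.89 = $228.47; + 5 × $14.42 standing = $300.57
Electric: 9,550,000 BTU / 3412 = 2,799 kWh → × $0.202 = $565.39; + 5 × $15.58 standing = $643.29
Difference = |$300.57 − $643.29| = $342.71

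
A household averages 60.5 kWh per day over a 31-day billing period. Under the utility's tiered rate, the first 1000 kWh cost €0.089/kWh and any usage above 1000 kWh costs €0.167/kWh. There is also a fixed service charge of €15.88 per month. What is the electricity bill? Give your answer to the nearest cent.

Usage = 60.5 kWh/day × 31 days = 1875.5 kWh
First 1000 kWh × €0.089 = €89.00
Remaining 875.5 kWh × €0.167 = €146.21
Energy charge = €235.21; + service €15.88 = €251.09

€251.09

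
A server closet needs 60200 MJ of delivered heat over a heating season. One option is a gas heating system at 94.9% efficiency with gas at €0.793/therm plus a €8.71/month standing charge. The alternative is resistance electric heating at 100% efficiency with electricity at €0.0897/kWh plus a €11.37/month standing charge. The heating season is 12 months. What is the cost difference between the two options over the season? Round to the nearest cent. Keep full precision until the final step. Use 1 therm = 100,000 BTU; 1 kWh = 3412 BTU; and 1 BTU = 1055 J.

Heat load = 60200 MJ = 60,200,000,000 J / 1055 = 57,061,611 BTU
Gas: input = 57,061,611 / 0.949 = 60,128,147 BTU = 601.3 therm → 601.3 × €0.793 = €476.82; + 12 × €8.71 standing = €581.34
Electric: 57,061,611 BTU / 3412 = 16,720 kWh → × €0.0897 = €1,500.13; + 12 × €11.37 standing = €1,636.57
Difference = |€581.34 − €1,636.57| = €1,055.23

€1055.23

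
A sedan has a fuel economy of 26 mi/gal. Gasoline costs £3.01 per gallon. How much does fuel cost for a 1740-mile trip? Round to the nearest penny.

£201.44

Fuel = 1740 mi / 26 mpg = 66.92 gal
Cost = 66.92 gal × £3.01/gal = £201.44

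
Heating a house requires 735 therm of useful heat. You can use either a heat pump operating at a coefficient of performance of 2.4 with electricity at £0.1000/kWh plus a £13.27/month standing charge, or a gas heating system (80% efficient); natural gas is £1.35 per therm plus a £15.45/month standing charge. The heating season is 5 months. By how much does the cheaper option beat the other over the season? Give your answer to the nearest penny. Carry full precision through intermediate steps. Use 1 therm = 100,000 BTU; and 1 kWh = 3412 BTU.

Heat load = 735 therm × 100,000 = 73,500,000 BTU
Gas: input = 73,500,000 / 0.80 = 91,875,000 BTU = 918.8 therm → 918.8 × £1.35 = £1,240.31; + 5 × £15.45 standing = £1,317.56
Heat pump: 73,500,000 BTU / 3412 = 21,540 kWh heat; / 2.4 = 8,976 kWh in → × £0.1000 = £897.57; + 5 × £13.27 standing = £963.92
Difference = |£1,317.56 − £963.92| = £353.65

£353.65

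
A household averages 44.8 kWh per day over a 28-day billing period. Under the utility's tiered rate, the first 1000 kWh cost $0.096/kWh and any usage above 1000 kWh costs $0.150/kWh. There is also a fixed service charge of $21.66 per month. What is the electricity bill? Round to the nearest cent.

$155.82

Usage = 44.8 kWh/day × 28 days = 1254.4 kWh
First 1000 kWh × $0.096 = $96.00
Remaining 254.4 kWh × $0.150 = $38.16
Energy charge = $134.16; + service $21.66 = $155.82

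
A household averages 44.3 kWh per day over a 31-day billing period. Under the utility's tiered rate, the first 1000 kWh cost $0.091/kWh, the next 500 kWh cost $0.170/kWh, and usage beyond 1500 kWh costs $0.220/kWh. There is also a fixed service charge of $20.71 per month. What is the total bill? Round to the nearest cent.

Usage = 44.3 kWh/day × 31 days = 1373.3 kWh
First 1000 kWh × $0.091 = $91.00
Next 373.3 kWh × $0.170 = $63.46
Remaining tier: 0 kWh (not reached)
Energy charge = $154.46; + service $20.71 = $175.17

$175.17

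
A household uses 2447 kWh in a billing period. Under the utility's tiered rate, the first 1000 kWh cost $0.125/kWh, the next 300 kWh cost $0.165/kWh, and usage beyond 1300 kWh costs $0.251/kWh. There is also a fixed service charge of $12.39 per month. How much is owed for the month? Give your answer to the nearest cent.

$474.79

First 1000 kWh × $0.125 = $125.00
Next 300 kWh × $0.165 = $49.50
Remaining 1147 kWh × $0.251 = $287.90
Energy charge = $462.40; + service $12.39 = $474.79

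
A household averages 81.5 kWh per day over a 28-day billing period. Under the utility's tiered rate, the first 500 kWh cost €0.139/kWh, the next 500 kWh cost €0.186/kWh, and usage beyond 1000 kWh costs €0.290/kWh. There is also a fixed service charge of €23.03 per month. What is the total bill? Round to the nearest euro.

Usage = 81.5 kWh/day × 28 days = 2282 kWh
First 500 kWh × €0.139 = €69.50
Next 500 kWh × €0.186 = €93.00
Remaining 1282 kWh × €0.290 = €371.78
Energy charge = €534.28; + service €23.03 = €557.31 ≈ €557

€557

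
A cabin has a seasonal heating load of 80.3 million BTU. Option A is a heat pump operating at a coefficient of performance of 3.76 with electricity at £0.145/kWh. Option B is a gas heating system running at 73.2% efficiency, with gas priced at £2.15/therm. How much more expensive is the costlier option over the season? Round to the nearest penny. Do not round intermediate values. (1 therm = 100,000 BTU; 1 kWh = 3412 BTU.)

£1450.95

Heat load = 80.3 × 10⁶ BTU = 80,300,000 BTU
Gas: input = 80,300,000 / 0.732 = 109,699,454 BTU = 1,097 therm → 1,097 × £2.15 = £2,358.54
Heat pump: 80,300,000 BTU / 3412 = 23,530 kWh heat; / 3.76 = 6,259 kWh in → × £0.145 = £907.58
Difference = |£2,358.54 − £907.58| = £1,450.95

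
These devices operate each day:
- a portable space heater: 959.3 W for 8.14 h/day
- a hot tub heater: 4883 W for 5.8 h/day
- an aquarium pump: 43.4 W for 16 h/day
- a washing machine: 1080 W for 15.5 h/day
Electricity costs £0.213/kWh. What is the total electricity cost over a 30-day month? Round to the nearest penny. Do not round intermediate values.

portable space heater: 959.3 W × 8.14 h × 30 d = 234,261 Wh = 234.3 kWh
hot tub heater: 4883 W × 5.8 h × 30 d = 849,642 Wh = 849.6 kWh
aquarium pump: 43.4 W × 16 h × 30 d = 20,832 Wh = 20.83 kWh
washing machine: 1080 W × 15.5 h × 30 d = 502,200 Wh = 502.2 kWh
Total energy = 234.3 + 849.6 + 20.83 + 502.2 = 1,607 kWh
Cost = 1,607 kWh × £0.213 = £342.28

£342.28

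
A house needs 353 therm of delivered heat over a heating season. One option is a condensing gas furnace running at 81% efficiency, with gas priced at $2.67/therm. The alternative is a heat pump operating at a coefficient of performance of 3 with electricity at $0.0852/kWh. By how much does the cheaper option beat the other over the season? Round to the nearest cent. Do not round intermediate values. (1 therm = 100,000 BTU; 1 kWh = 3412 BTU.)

Heat load = 353 therm × 100,000 = 35,300,000 BTU
Gas: input = 35,300,000 / 0.81 = 43,580,247 BTU = 435.8 therm → 435.8 × $2.67 = $1,163.59
Heat pump: 35,300,000 BTU / 3412 = 10,350 kWh heat; / 3 = 3,449 kWh in → × $0.0852 = $293.82
Difference = |$1,163.59 − $293.82| = $869.77

$869.77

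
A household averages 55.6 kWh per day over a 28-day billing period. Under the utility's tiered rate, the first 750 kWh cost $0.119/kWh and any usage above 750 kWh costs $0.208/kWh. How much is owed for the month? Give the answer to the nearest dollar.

Usage = 55.6 kWh/day × 28 days = 1556.8 kWh
First 750 kWh × $0.119 = $89.25
Remaining 806.8 kWh × $0.208 = $167.81
Total = $257.06 ≈ $257

$257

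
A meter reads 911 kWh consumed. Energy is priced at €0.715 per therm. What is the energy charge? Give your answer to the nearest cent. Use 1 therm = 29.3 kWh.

911 kWh × (0.03413 therm/kWh) = 31.09 therm
Cost = 31.09 therm × €0.715/therm = €22.23

€22.23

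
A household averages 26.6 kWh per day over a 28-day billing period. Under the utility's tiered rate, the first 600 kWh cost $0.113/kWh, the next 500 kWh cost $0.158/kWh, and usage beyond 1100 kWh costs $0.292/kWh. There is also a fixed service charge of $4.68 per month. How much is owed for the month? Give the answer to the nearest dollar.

Usage = 26.6 kWh/day × 28 days = 744.8 kWh
First 600 kWh × $0.113 = $67.80
Next 144.8 kWh × $0.158 = $22.88
Remaining tier: 0 kWh (not reached)
Energy charge = $90.68; + service $4.68 = $95.36 ≈ $95

$95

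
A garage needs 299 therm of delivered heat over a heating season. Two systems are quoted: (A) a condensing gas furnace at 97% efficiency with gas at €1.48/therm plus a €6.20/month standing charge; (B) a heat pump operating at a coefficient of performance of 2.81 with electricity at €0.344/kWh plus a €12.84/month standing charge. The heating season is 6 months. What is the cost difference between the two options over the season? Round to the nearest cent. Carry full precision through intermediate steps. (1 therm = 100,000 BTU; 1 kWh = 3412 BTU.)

€656.42

Heat load = 299 therm × 100,000 = 29,900,000 BTU
Gas: input = 29,900,000 / 0.970 = 30,824,742 BTU = 308.2 therm → 308.2 × €1.48 = €456.21; + 6 × €6.20 standing = €493.41
Heat pump: 29,900,000 BTU / 3412 = 8,763 kWh heat; / 2.81 = 3,119 kWh in → × €0.344 = €1,072.79; + 6 × €12.84 standing = €1,149.83
Difference = |€493.41 − €1,149.83| = €656.42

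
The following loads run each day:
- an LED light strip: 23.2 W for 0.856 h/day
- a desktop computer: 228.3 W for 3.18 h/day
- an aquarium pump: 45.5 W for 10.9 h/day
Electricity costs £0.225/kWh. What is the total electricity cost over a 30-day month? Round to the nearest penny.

LED light strip: 23.2 W × 0.856 h × 30 d = 596 Wh = 0.5958 kWh
desktop computer: 228.3 W × 3.18 h × 30 d = 21,780 Wh = 21.78 kWh
aquarium pump: 45.5 W × 10.9 h × 30 d = 14,878 Wh = 14.88 kWh
Total energy = 0.5958 + 21.78 + 14.88 = 37.25 kWh
Cost = 37.25 kWh × £0.225 = £8.38

£8.38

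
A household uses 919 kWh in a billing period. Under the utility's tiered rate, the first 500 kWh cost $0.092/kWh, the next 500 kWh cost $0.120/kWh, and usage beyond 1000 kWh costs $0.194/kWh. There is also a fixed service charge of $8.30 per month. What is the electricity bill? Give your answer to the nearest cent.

$104.58

First 500 kWh × $0.092 = $46.00
Next 419 kWh × $0.120 = $50.28
Remaining tier: 0 kWh (not reached)
Energy charge = $96.28; + service $8.30 = $104.58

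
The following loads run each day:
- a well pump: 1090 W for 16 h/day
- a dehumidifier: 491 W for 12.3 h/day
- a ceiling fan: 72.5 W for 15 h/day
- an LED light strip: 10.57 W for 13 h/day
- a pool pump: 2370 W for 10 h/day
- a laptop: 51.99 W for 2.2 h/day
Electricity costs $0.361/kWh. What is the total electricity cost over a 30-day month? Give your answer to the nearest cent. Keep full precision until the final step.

well pump: 1090 W × 16 h × 30 d = 523,200 Wh = 523.2 kWh
dehumidifier: 491 W × 12.3 h × 30 d = 181,179 Wh = 181.2 kWh
ceiling fan: 72.5 W × 15 h × 30 d = 32,625 Wh = 32.62 kWh
LED light strip: 10.57 W × 13 h × 30 d = 4,122 Wh = 4.122 kWh
pool pump: 2370 W × 10 h × 30 d = 711,000 Wh = 711 kWh
laptop: 51.99 W × 2.2 h × 30 d = 3,431 Wh = 3.431 kWh
Total energy = 523.2 + 181.2 + 32.62 + 4.122 + 711 + 3.431 = 1,456 kWh
Cost = 1,456 kWh × $0.361 = $525.46

$525.46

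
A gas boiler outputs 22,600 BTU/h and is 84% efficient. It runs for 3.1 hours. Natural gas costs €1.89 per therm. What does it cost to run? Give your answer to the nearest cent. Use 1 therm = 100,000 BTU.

Heat delivered = 22,600 BTU/h × 3.1 h = 70,060 BTU
Gas input = 70,060 / 0.84 = 83,405 BTU
= 83,405 / 100,000 = 0.834 therm
Cost = 0.834 × €1.89/therm = €1.58

€1.58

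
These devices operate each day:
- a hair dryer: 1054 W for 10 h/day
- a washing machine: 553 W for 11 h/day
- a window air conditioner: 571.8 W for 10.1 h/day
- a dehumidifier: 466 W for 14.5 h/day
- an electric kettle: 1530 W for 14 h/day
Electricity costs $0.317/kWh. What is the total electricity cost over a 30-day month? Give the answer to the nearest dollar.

hair dryer: 1054 W × 10 h × 30 d = 316,200 Wh = 316.2 kWh
washing machine: 553 W × 11 h × 30 d = 182,490 Wh = 182.5 kWh
window air conditioner: 571.8 W × 10.1 h × 30 d = 173,255 Wh = 173.3 kWh
dehumidifier: 466 W × 14.5 h × 30 d = 202,710 Wh = 202.7 kWh
electric kettle: 1530 W × 14 h × 30 d = 642,600 Wh = 642.6 kWh
Total energy = 316.2 + 182.5 + 173.3 + 202.7 + 642.6 = 1,517 kWh
Cost = 1,517 kWh × $0.317 = $480.97 ≈ $481

$481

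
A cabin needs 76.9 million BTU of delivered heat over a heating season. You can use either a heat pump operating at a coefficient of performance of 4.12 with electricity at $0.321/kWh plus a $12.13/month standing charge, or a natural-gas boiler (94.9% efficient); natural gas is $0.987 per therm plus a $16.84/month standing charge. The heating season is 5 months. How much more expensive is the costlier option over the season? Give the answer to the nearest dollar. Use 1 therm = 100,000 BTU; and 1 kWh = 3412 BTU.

$933

Heat load = 76.9 × 10⁶ BTU = 76,900,000 BTU
Gas: input = 76,900,000 / 0.949 = 81,032,666 BTU = 810.3 therm → 810.3 × $0.987 = $799.79; + 5 × $16.84 standing = $883.99
Heat pump: 76,900,000 BTU / 3412 = 22,540 kWh heat; / 4.12 = 5,470 kWh in → × $0.321 = $1,756.00; + 5 × $12.13 standing = $1,816.65
Difference = |$883.99 − $1,816.65| = $932.66 ≈ $933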